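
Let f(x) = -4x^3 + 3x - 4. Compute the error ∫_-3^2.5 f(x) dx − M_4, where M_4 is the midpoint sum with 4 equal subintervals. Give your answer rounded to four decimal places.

2.5996

Exact integral: ∫_-3^2.5 f(x) dx = 15.8125.
M_4 ≈ 13.212891.
Error ≈ 15.8125 − 13.212891 ≈ 2.5996.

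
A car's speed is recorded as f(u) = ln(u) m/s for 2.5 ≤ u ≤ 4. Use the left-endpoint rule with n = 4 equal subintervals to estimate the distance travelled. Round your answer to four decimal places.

1.6646

Δu = (4 − 2.5)/4 = 0.375.
Left endpoints: 2.5, 2.875, 3.25, 3.625.
f(2.5) ≈ 0.9163, f(2.875) ≈ 1.0561, f(3.25) ≈ 1.1787, f(3.625) ≈ 1.2879.
Sum = Δu · [f(2.5) + f(2.875) + f(3.25) + f(3.625)].
Sum ≈ 1.6646.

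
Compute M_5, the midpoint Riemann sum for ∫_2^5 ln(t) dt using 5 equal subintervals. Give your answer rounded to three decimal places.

Δt = (5 − 2)/5 = 0.6.
Midpoints: 2.3, 2.9, 3.5, 4.1, 4.7.
f(2.3) ≈ 0.833, f(2.9) ≈ 1.065, f(3.5) ≈ 1.253, f(4.1) ≈ 1.411, f(4.7) ≈ 1.548.
Sum = Δt · [f(2.3) + f(2.9) + f(3.5) + f(4.1) + f(4.7)].
Sum ≈ 3.665.

3.665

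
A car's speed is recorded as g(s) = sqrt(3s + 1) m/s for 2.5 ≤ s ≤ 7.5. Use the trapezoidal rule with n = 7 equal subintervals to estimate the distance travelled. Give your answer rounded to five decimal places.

Δs = (7.5 − 2.5)/7 = 5/7.
g(2.5) ≈ 2.91548, g(45/14) ≈ 3.26234, g(55/14) ≈ 3.57571, g(65/14) ≈ 3.86375, g(75/14) ≈ 4.13176, g(85/14) ≈ 4.38341, g(95/14) ≈ 4.62138, g(7.5) ≈ 4.84768.
T_7 = (Δs/2)·[g(s_0) + 2g(s_1) + ... + 2g(s_{6}) + g(s_7)].
Sum ≈ 19.79995.

19.79995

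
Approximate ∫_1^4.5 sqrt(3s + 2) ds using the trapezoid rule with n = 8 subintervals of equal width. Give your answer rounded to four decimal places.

11.0717

Δs = (4.5 − 1)/8 = 0.4375.
f(1) ≈ 2.2361, f(1.4375) ≈ 2.5125, f(1.875) ≈ 2.7613, f(2.3125) ≈ 2.9896, f(2.75) ≈ 3.2016, f(3.1875) ≈ 3.4004, f(3.625) ≈ 3.5882, f(4.0625) ≈ 3.7666, f(4.5) ≈ 3.9370.
T_8 = (Δs/2)·[f(s_0) + 2f(s_1) + ... + 2f(s_{7}) + f(s_8)].
Sum ≈ 11.0717.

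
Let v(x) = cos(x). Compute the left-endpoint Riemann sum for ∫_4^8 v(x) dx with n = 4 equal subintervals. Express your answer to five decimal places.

Δx = (8 − 4)/4 = 1.
Left endpoints: 4, 5, 6, 7.
v(4) ≈ -0.65364, v(5) ≈ 0.28366, v(6) ≈ 0.96017, v(7) ≈ 0.75390.
Sum = Δx · [v(4) + v(5) + v(6) + v(7)].
Sum ≈ 1.34409.

1.34409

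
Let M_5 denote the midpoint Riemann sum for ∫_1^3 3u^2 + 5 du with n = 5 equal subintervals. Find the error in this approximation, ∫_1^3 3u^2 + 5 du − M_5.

Exact integral: ∫_1^3 f(u) du = 36.
M_5 = 35.92.
Error = 36 − 35.92 = 0.08.

0.08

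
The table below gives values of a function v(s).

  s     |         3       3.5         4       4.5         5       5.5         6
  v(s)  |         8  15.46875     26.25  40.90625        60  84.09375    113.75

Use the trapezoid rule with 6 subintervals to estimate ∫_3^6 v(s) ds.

143.796875

Δs = 0.5.
T_6 = (0.5/2)·[8 + 2·15.46875 + 2·26.25 + 2·40.90625 + 2·60 + 2·84.09375 + 113.75] = 143.796875.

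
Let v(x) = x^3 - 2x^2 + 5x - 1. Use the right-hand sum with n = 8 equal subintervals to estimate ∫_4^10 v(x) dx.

2325.9375

Δx = (10 − 4)/8 = 0.75.
Right endpoints: 4.75, 5.5, 6.25, 7, 7.75, 8.5, 9.25, 10.
v(4.75) = 84.796875, v(5.5) = 132.375, v(6.25) = 196.265625, v(7) = 279, v(7.75) = 383.109375, v(8.5) = 511.125, v(9.25) = 665.578125, v(10) = 849.
Sum = Δx · [v(4.75) + v(5.5) + v(6.25) + ...].
Sum = 2325.9375.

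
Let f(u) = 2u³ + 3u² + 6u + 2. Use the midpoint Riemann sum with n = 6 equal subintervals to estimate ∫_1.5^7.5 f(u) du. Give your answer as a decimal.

Δu = (7.5 − 1.5)/6 = 1.
Midpoints: 2, 3, 4, 5, 6, 7.
f(2) = 42, f(3) = 101, f(4) = 202, f(5) = 357, f(6) = 578, f(7) = 877.
Sum = Δu · [f(2) + f(3) + f(4) + ...].
Sum = 2157.

2157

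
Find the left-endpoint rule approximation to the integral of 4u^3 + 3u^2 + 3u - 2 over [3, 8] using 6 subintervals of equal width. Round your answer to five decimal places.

Δu = (8 − 3)/6 = 5/6.
Left endpoints: 3, 23/6, 14/3, 5.5, 19/3, 43/6.
f(3) = 142, f(23/6) = 30121/108, f(14/3) = 13064/27, f(5.5) = 770.75, f(19/3) = 31144/27, f(43/6) = 177761/108.
Sum = Δu · [f(3) + f(23/6) + f(14/3) + ...].
Sum ≈ 3729.09722.

3729.09722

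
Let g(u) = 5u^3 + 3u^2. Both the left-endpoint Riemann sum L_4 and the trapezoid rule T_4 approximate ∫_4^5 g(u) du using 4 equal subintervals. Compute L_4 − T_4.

L_4 = 481.484375.
T_4 = 522.984375.
L_4 − T_4 = -41.5.

-41.5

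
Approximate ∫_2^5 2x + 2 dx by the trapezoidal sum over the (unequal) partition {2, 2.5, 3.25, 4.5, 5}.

27

Subinterval widths: 0.5, 0.75, 1.25, 0.5.
f(2) = 6, f(2.5) = 7, f(3.25) = 8.5, f(4.5) = 11, f(5) = 12.
On each subinterval the trapezoid contributes (Δx_i/2)·[f(x_{i-1}) + f(x_i)].
Sum = 27.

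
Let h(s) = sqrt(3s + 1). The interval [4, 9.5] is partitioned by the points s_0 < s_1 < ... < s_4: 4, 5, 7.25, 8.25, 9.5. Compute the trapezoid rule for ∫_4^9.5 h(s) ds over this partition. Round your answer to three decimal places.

25.157

Subinterval widths: 1, 2.25, 1, 1.25.
h(4) ≈ 3.606, h(5) ≈ 4.000, h(7.25) ≈ 4.770, h(8.25) ≈ 5.074, h(9.5) ≈ 5.431.
On each subinterval the trapezoid contributes (Δs_i/2)·[h(s_{i-1}) + h(s_i)].
Sum ≈ 25.157.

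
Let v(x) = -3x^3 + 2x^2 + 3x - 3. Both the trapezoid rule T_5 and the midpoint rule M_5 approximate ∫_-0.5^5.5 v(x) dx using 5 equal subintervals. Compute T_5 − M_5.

T_5 = -577.77.
M_5 = -533.49.
T_5 − M_5 = -44.28.

-44.28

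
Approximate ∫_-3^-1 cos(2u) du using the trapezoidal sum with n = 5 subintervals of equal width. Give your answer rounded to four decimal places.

-0.5623

Δu = (-1 − (-3))/5 = 0.4.
f(-3) ≈ 0.9602, f(-2.6) ≈ 0.4685, f(-2.2) ≈ -0.3073, f(-1.8) ≈ -0.8968, f(-1.4) ≈ -0.9422, f(-1) ≈ -0.4161.
T_5 = (Δu/2)·[f(u_0) + 2f(u_1) + ... + 2f(u_{4}) + f(u_5)].
Sum ≈ -0.5623.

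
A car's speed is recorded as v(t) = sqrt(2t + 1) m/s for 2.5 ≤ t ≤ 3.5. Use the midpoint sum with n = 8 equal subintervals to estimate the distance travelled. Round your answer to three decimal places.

Δt = (3.5 − 2.5)/8 = 0.125.
Midpoints: 2.5625, 2.6875, 2.8125, 2.9375, 3.0625, 3.1875, 3.3125, 3.4375.
v(2.5625) ≈ 2.475, v(2.6875) ≈ 2.525, v(2.8125) ≈ 2.574, v(2.9375) ≈ 2.622, v(3.0625) ≈ 2.669, v(3.1875) ≈ 2.716, v(3.3125) ≈ 2.761, v(3.4375) ≈ 2.806.
Sum = Δt · [v(2.5625) + v(2.6875) + v(2.8125) + ...].
Sum ≈ 2.644.

2.644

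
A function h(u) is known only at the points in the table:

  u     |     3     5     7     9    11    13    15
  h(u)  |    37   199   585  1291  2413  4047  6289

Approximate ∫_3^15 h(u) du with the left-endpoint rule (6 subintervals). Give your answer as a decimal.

Δu = 2.
Sum = 2·[37 + 199 + 585 + 1291 + 2413 + 4047] = 17144.

17144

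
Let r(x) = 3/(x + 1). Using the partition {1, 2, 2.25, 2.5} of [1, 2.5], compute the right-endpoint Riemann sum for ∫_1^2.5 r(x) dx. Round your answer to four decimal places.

1.4451

Subinterval widths: 1, 0.25, 0.25.
Right endpoints: 2, 2.25, 2.5.
r(2) = 1, r(2.25) = 12/13, r(2.5) = 6/7.
Sum = Σ Δx_i · r(x_i).
Sum ≈ 1.4451.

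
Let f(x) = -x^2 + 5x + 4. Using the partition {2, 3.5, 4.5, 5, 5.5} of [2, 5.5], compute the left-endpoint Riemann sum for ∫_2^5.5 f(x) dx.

Subinterval widths: 1.5, 1, 0.5, 0.5.
Left endpoints: 2, 3.5, 4.5, 5.
f(2) = 10, f(3.5) = 9.25, f(4.5) = 6.25, f(5) = 4.
Sum = Σ Δx_i · f(x_i).
Sum = 29.375.

29.375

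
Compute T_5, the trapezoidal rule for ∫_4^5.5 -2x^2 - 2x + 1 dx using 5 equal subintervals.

Δx = (5.5 − 4)/5 = 0.3.
f(4) = -39, f(4.3) = -44.58, f(4.6) = -50.52, f(4.9) = -56.82, f(5.2) = -63.48, f(5.5) = -70.5.
T_5 = (Δx/2)·[f(x_0) + 2f(x_1) + ... + 2f(x_{4}) + f(x_5)].
Sum = -81.045.

-81.045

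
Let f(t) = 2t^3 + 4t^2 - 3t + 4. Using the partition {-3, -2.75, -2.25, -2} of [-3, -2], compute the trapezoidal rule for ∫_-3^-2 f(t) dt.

Subinterval widths: 0.25, 0.5, 0.25.
f(-3) = -5, f(-2.75) = 0.90625, f(-2.25) = 8.21875, f(-2) = 10.
On each subinterval the trapezoid contributes (Δt_i/2)·[f(t_{i-1}) + f(t_i)].
Sum = 4.046875.

4.046875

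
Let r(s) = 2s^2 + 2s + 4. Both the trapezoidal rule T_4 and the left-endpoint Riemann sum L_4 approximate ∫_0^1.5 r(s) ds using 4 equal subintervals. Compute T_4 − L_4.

T_4 = 10.5703125.
L_4 = 9.1640625.
T_4 − L_4 = 1.40625.

1.40625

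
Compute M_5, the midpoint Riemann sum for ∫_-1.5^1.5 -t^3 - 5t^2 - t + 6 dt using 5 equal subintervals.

Δt = (1.5 − (-1.5))/5 = 0.6.
Midpoints: -1.2, -0.6, 0, 0.6, 1.2.
f(-1.2) = 1.728, f(-0.6) = 5.016, f(0) = 6, f(0.6) = 3.384, f(1.2) = -4.128.
Sum = Δt · [f(-1.2) + f(-0.6) + f(0) + f(0.6) + f(1.2)].
Sum = 7.2.

7.2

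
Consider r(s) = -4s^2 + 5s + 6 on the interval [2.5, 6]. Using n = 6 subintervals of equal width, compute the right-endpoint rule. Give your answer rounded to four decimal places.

-202.1898

Δs = (6 − 2.5)/6 = 7/12.
Right endpoints: 37/12, 11/3, 4.25, 29/6, 65/12, 6.
r(37/12) = -299/18, r(11/3) = -265/9, r(4.25) = -45, r(29/6) = -1139/18, r(65/12) = -1517/18, r(6) = -108.
Sum = Δs · [r(37/12) + r(11/3) + r(4.25) + ...].
Sum ≈ -202.1898.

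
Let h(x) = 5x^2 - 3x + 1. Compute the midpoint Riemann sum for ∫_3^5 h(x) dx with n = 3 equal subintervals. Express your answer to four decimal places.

Δx = (5 − 3)/3 = 2/3.
Midpoints: 10/3, 4, 14/3.
h(10/3) = 419/9, h(4) = 69, h(14/3) = 863/9.
Sum = Δx · [h(10/3) + h(4) + h(14/3)].
Sum ≈ 140.9630.

140.9630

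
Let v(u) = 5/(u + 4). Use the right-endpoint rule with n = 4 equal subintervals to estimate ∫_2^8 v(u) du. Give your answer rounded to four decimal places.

3.1726

Δu = (8 − 2)/4 = 1.5.
Right endpoints: 3.5, 5, 6.5, 8.
v(3.5) = 2/3, v(5) = 5/9, v(6.5) = 10/21, v(8) = 5/12.
Sum = Δu · [v(3.5) + v(5) + v(6.5) + v(8)].
Sum ≈ 3.1726.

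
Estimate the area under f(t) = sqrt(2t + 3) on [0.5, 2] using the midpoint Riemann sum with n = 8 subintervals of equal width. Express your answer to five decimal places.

Δt = (2 − 0.5)/8 = 0.1875.
Midpoints: 0.59375, 0.78125, 0.96875, 1.15625, 1.34375, 1.53125, 1.71875, 1.90625.
f(0.59375) ≈ 2.04634, f(0.78125) ≈ 2.13600, f(0.96875) ≈ 2.22205, f(1.15625) ≈ 2.30489, f(1.34375) ≈ 2.38485, f(1.53125) ≈ 2.46221, f(1.71875) ≈ 2.53722, f(1.90625) ≈ 2.61008.
Sum = Δt · [f(0.59375) + f(0.78125) + f(0.96875) + ...].
Sum ≈ 3.50693.

3.50693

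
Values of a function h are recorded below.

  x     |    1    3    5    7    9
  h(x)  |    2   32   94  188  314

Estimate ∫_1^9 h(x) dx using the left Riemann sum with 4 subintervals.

632

Δx = 2.
Sum = 2·[2 + 32 + 94 + 188] = 632.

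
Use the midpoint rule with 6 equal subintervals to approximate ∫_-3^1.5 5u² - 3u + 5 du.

82.1953125

Δu = (1.5 − (-3))/6 = 0.75.
Midpoints: -2.625, -1.875, -1.125, -0.375, 0.375, 1.125.
f(-2.625) = 47.328125, f(-1.875) = 28.203125, f(-1.125) = 14.703125, f(-0.375) = 6.828125, f(0.375) = 4.578125, f(1.125) = 7.953125.
Sum = Δu · [f(-2.625) + f(-1.875) + f(-1.125) + ...].
Sum = 82.1953125.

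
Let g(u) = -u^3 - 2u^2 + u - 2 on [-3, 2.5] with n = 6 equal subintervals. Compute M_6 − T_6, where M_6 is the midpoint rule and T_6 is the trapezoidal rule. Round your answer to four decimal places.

1.4442

M_6 ≈ -29.825883.
T_6 ≈ -31.270110.
M_6 − T_6 ≈ 1.4442.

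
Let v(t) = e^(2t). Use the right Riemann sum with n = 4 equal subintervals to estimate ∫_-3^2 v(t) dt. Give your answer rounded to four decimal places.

Δt = (2 − (-3))/4 = 1.25.
Right endpoints: -1.75, -0.5, 0.75, 2.
v(-1.75) ≈ 0.0302, v(-0.5) ≈ 0.3679, v(0.75) ≈ 4.4817, v(2) ≈ 54.5982.
Sum = Δt · [v(-1.75) + v(-0.5) + v(0.75) + v(2)].
Sum ≈ 74.3474.

74.3474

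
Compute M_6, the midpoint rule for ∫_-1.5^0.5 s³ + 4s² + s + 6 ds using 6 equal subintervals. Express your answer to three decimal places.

14.370

Δs = (0.5 − (-1.5))/6 = 1/3.
Midpoints: -4/3, -1, -2/3, -1/3, 0, 1/3.
f(-4/3) = 254/27, f(-1) = 8, f(-2/3) = 184/27, f(-1/3) = 164/27, f(0) = 6, f(1/3) = 184/27.
Sum = Δs · [f(-4/3) + f(-1) + f(-2/3) + ...].
Sum ≈ 14.370.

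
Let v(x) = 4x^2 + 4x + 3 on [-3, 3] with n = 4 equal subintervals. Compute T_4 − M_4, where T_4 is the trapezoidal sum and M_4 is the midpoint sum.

T_4 = 99.
M_4 = 85.5.
T_4 − M_4 = 13.5.

13.5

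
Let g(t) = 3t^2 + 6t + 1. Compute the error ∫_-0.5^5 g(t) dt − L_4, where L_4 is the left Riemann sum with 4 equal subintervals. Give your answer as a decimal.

68.53515625

Exact integral: ∫_-0.5^5 g(t) dt = 204.875.
L_4 = 136.33984375.
Error = 204.875 − 136.33984375 = 68.53515625.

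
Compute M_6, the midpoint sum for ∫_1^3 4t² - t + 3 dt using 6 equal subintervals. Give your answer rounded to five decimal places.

Δt = (3 − 1)/6 = 1/3.
Midpoints: 7/6, 1.5, 11/6, 13/6, 2.5, 17/6.
f(7/6) = 131/18, f(1.5) = 10.5, f(11/6) = 263/18, f(13/6) = 353/18, f(2.5) = 25.5, f(17/6) = 581/18.
Sum = Δt · [f(7/6) + f(1.5) + f(11/6) + ...].
Sum ≈ 36.59259.

36.59259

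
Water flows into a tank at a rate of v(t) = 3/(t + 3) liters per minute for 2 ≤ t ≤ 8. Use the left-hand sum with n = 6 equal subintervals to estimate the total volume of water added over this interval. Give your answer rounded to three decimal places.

Δt = (8 − 2)/6 = 1.
Left endpoints: 2, 3, 4, 5, 6, 7.
v(2) = 0.6, v(3) = 0.5, v(4) = 3/7, v(5) = 0.375, v(6) = 1/3, v(7) = 0.3.
Sum = Δt · [v(2) + v(3) + v(4) + ...].
Sum ≈ 2.537.

2.537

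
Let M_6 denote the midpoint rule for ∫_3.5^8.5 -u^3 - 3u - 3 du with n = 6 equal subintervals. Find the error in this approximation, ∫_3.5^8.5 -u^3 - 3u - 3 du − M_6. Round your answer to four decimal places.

-5.2083

Exact integral: ∫_3.5^8.5 f(u) du = -1372.5.
M_6 ≈ -1367.291667.
Error ≈ -1372.5 − (-1367.291667) ≈ -5.2083.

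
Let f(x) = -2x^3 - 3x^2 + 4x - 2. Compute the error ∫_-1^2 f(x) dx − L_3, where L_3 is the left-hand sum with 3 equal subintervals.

-4.5

Exact integral: ∫_-1^2 f(x) dx = -16.5.
L_3 = -12.
Error = -16.5 − (-12) = -4.5.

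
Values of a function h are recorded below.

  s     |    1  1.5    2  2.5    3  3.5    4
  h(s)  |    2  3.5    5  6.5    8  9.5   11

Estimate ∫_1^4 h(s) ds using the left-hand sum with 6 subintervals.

17.25

Δs = 0.5.
Sum = 0.5·[2 + 3.5 + 5 + 6.5 + 8 + 9.5] = 17.25.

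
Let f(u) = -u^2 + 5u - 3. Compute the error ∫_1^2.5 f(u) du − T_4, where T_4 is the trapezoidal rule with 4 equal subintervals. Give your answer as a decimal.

0.03515625

Exact integral: ∫_1^2.5 f(u) du = 3.75.
T_4 = 3.71484375.
Error = 3.75 − 3.71484375 = 0.03515625.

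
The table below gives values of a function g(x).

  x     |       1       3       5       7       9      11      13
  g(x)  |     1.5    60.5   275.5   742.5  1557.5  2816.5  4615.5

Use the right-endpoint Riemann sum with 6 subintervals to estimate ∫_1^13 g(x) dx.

20136

Δx = 2.
Sum = 2·[60.5 + 275.5 + 742.5 + 1557.5 + 2816.5 + 4615.5] = 20136.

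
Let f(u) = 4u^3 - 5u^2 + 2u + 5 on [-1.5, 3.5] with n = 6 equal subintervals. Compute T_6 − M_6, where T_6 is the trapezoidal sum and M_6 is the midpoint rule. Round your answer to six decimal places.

T_6 ≈ 106.96759259.
M_6 ≈ 100.89120370.
T_6 − M_6 ≈ 6.076389.

6.076389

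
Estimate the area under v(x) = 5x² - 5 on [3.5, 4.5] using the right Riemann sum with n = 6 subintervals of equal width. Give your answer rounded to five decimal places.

Δx = (4.5 − 3.5)/6 = 1/6.
Right endpoints: 11/3, 23/6, 4, 25/6, 13/3, 4.5.
v(11/3) = 560/9, v(23/6) = 2465/36, v(4) = 75, v(25/6) = 2945/36, v(13/3) = 800/9, v(4.5) = 96.25.
Sum = Δx · [v(11/3) + v(23/6) + v(4) + ...].
Sum ≈ 78.77315.

78.77315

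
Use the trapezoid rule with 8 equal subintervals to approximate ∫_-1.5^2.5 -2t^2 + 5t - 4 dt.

-19

Δt = (2.5 − (-1.5))/8 = 0.5.
f(-1.5) = -16, f(-1) = -11, f(-0.5) = -7, f(0) = -4, f(0.5) = -2, f(1) = -1, f(1.5) = -1, f(2) = -2, f(2.5) = -4.
T_8 = (Δt/2)·[f(t_0) + 2f(t_1) + ... + 2f(t_{7}) + f(t_8)].
Sum = -19.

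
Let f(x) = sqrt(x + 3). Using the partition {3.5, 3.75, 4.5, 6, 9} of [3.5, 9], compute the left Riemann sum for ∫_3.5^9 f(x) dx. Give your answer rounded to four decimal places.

15.6939

Subinterval widths: 0.25, 0.75, 1.5, 3.
Left endpoints: 3.5, 3.75, 4.5, 6.
f(3.5) ≈ 2.5495, f(3.75) ≈ 2.5981, f(4.5) ≈ 2.7386, f(6) ≈ 3.0000.
Sum = Σ Δx_i · f(x_i).
Sum ≈ 15.6939.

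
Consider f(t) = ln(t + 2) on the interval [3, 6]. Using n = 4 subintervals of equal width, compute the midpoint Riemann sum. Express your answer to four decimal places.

5.5901

Δt = (6 − 3)/4 = 0.75.
Midpoints: 3.375, 4.125, 4.875, 5.625.
f(3.375) ≈ 1.6818, f(4.125) ≈ 1.8124, f(4.875) ≈ 1.9279, f(5.625) ≈ 2.0314.
Sum = Δt · [f(3.375) + f(4.125) + f(4.875) + f(5.625)].
Sum ≈ 5.5901.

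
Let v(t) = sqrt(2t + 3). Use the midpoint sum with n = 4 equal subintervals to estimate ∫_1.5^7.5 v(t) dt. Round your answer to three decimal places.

Δt = (7.5 − 1.5)/4 = 1.5.
Midpoints: 2.25, 3.75, 5.25, 6.75.
v(2.25) ≈ 2.739, v(3.75) ≈ 3.240, v(5.25) ≈ 3.674, v(6.75) ≈ 4.062.
Sum = Δt · [v(2.25) + v(3.75) + v(5.25) + v(6.75)].
Sum ≈ 20.573.

20.573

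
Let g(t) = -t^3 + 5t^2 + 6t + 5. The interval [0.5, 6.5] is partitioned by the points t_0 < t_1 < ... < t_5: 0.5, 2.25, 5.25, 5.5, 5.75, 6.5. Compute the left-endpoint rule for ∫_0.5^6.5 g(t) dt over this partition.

137.3828125

Subinterval widths: 1.75, 3, 0.25, 0.25, 0.75.
Left endpoints: 0.5, 2.25, 5.25, 5.5, 5.75.
g(0.5) = 9.125, g(2.25) = 32.421875, g(5.25) = 29.609375, g(5.5) = 22.875, g(5.75) = 14.703125.
Sum = Σ Δt_i · g(t_i).
Sum = 137.3828125.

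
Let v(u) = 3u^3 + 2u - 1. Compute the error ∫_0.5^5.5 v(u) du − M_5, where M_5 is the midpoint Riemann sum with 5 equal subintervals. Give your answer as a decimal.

11.25

Exact integral: ∫_0.5^5.5 v(u) du = 711.25.
M_5 = 700.
Error = 711.25 − 700 = 11.25.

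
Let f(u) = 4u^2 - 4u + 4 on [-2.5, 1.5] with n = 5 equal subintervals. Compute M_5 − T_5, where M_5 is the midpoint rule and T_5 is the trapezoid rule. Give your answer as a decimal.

-2.56

M_5 = 48.48.
T_5 = 51.04.
M_5 − T_5 = -2.56.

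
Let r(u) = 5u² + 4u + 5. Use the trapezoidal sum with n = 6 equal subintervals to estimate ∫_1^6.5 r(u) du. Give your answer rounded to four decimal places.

569.8929

Δu = (6.5 − 1)/6 = 11/12.
r(1) = 14, r(23/12) = 4469/144, r(17/6) = 2033/36, r(3.75) = 90.3125, r(14/3) = 1193/9, r(67/12) = 26381/144, r(6.5) = 242.25.
T_6 = (Δu/2)·[r(u_0) + 2r(u_1) + ... + 2r(u_{5}) + r(u_6)].
Sum ≈ 569.8929.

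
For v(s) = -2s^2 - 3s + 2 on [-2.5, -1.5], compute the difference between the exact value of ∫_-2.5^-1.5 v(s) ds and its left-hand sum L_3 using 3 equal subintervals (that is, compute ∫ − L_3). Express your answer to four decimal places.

0.8704

Exact integral: ∫_-2.5^-1.5 v(s) ds ≈ -0.166667.
L_3 ≈ -1.037037.
Error ≈ -0.166667 − (-1.037037) ≈ 0.8704.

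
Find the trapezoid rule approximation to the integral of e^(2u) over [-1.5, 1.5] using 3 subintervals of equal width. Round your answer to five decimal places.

Δu = (1.5 − (-1.5))/3 = 1.
f(-1.5) ≈ 0.04979, f(-0.5) ≈ 0.36788, f(0.5) ≈ 2.71828, f(1.5) ≈ 20.08554.
T_3 = (Δu/2)·[f(u_0) + 2f(u_1) + 2f(u_2) + f(u_3)].
Sum ≈ 13.15382.

13.15382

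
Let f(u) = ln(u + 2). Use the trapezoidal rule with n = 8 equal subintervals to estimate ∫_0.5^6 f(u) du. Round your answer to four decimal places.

8.8340

Δu = (6 − 0.5)/8 = 0.6875.
f(0.5) ≈ 0.9163, f(1.1875) ≈ 1.1592, f(1.875) ≈ 1.3545, f(2.5625) ≈ 1.5179, f(3.25) ≈ 1.6582, f(3.9375) ≈ 1.7813, f(4.625) ≈ 1.8909, f(5.3125) ≈ 1.9896, f(6) ≈ 2.0794.
T_8 = (Δu/2)·[f(u_0) + 2f(u_1) + ... + 2f(u_{7}) + f(u_8)].
Sum ≈ 8.8340.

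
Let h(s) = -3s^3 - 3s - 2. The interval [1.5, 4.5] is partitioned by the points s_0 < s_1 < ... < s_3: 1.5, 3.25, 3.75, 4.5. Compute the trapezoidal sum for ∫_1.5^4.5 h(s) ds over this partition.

-359.109375

Subinterval widths: 1.75, 0.5, 0.75.
h(1.5) = -16.625, h(3.25) = -114.734375, h(3.75) = -171.453125, h(4.5) = -288.875.
On each subinterval the trapezoid contributes (Δs_i/2)·[h(s_{i-1}) + h(s_i)].
Sum = -359.109375.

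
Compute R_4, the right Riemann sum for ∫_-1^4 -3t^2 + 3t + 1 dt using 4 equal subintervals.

Δt = (4 − (-1))/4 = 1.25.
Right endpoints: 0.25, 1.5, 2.75, 4.
f(0.25) = 1.5625, f(1.5) = -1.25, f(2.75) = -13.4375, f(4) = -35.
Sum = Δt · [f(0.25) + f(1.5) + f(2.75) + f(4)].
Sum = -60.15625.

-60.15625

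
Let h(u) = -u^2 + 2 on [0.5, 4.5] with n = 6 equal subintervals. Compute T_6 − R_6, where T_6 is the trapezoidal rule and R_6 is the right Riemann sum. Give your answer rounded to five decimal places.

T_6 ≈ -22.6296296.
R_6 ≈ -29.2962963.
T_6 − R_6 ≈ 6.66667.

6.66667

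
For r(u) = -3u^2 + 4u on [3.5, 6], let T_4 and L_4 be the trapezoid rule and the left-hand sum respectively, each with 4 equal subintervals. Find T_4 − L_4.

T_4 = -126.11328125.
L_4 = -106.97265625.
T_4 − L_4 = -19.140625.

-19.140625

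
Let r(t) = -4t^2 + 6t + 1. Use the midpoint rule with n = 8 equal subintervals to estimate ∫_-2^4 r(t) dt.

-52.875

Δt = (4 − (-2))/8 = 0.75.
Midpoints: -1.625, -0.875, -0.125, 0.625, 1.375, 2.125, 2.875, 3.625.
r(-1.625) = -19.3125, r(-0.875) = -7.3125, r(-0.125) = 0.1875, r(0.625) = 3.1875, r(1.375) = 1.6875, r(2.125) = -4.3125, r(2.875) = -14.8125, r(3.625) = -29.8125.
Sum = Δt · [r(-1.625) + r(-0.875) + r(-0.125) + ...].
Sum = -52.875.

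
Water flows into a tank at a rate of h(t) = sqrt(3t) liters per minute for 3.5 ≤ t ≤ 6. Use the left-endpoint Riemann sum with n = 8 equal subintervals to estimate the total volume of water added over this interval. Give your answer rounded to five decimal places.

9.25220

Δt = (6 − 3.5)/8 = 0.3125.
Left endpoints: 3.5, 3.8125, 4.125, 4.4375, 4.75, 5.0625, 5.375, 5.6875.
h(3.5) ≈ 3.24037, h(3.8125) ≈ 3.38194, h(4.125) ≈ 3.51781, h(4.4375) ≈ 3.64863, h(4.75) ≈ 3.77492, h(5.0625) ≈ 3.89711, h(5.375) ≈ 4.01559, h(5.6875) ≈ 4.13068.
Sum = Δt · [h(3.5) + h(3.8125) + h(4.125) + ...].
Sum ≈ 9.25220.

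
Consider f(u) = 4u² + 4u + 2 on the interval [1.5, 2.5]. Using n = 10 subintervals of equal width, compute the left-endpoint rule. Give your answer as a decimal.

25.34

Δu = (2.5 − 1.5)/10 = 0.1.
Left endpoints: 1.5, 1.6, 1.7, 1.8, 1.9, 2, 2.1, 2.2, 2.3, 2.4.
f(1.5) = 17, f(1.6) = 18.64, f(1.7) = 20.36, f(1.8) = 22.16, f(1.9) = 24.04, f(2) = 26, f(2.1) = 28.04, f(2.2) = 30.16, f(2.3) = 32.36, f(2.4) = 34.64.
Sum = Δu · [f(1.5) + f(1.6) + f(1.7) + ...].
Sum = 25.34.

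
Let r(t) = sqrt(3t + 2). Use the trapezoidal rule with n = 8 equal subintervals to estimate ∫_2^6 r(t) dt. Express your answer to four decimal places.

Δt = (6 − 2)/8 = 0.5.
r(2) ≈ 2.8284, r(2.5) ≈ 3.0822, r(3) ≈ 3.3166, r(3.5) ≈ 3.5355, r(4) ≈ 3.7417, r(4.5) ≈ 3.9370, r(5) ≈ 4.1231, r(5.5) ≈ 4.3012, r(6) ≈ 4.4721.
T_8 = (Δt/2)·[r(t_0) + 2r(t_1) + ... + 2r(t_{7}) + r(t_8)].
Sum ≈ 14.8438.

14.8438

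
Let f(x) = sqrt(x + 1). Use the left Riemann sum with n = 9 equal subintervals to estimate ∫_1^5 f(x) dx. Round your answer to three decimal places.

Δx = (5 − 1)/9 = 4/9.
Left endpoints: 1, 13/9, 17/9, 7/3, 25/9, 29/9, 11/3, 37/9, 41/9.
f(1) ≈ 1.414, f(13/9) ≈ 1.563, f(17/9) ≈ 1.700, f(7/3) ≈ 1.826, f(25/9) ≈ 1.944, f(29/9) ≈ 2.055, f(11/3) ≈ 2.160, f(37/9) ≈ 2.261, f(41/9) ≈ 2.357.
Sum = Δx · [f(1) + f(13/9) + f(17/9) + ...].
Sum ≈ 7.680.

7.680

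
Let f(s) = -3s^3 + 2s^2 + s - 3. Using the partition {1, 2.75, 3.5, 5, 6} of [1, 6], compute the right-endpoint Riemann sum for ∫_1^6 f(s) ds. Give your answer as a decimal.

-1218.37109375

Subinterval widths: 1.75, 0.75, 1.5, 1.
Right endpoints: 2.75, 3.5, 5, 6.
f(2.75) = -47.515625, f(3.5) = -103.625, f(5) = -323, f(6) = -573.
Sum = Σ Δs_i · f(s_i).
Sum = -1218.37109375.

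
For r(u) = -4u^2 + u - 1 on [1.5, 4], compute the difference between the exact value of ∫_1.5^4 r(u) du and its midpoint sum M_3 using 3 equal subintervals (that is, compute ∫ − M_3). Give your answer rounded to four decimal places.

-0.5787

Exact integral: ∫_1.5^4 r(u) du ≈ -76.458333.
M_3 ≈ -75.879630.
Error ≈ -76.458333 − (-75.879630) ≈ -0.5787.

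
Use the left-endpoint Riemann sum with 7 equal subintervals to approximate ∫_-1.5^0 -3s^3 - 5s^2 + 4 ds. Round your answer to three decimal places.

Δs = (0 − (-1.5))/7 = 3/14.
Left endpoints: -1.5, -9/7, -15/14, -6/7, -9/14, -3/7, -3/14.
f(-1.5) = 2.875, f(-9/7) = 724/343, f(-15/14) = 5351/2744, f(-6/7) = 760/343, f(-9/14) = 7493/2744, f(-3/7) = 1138/343, f(-3/14) = 10427/2744.
Sum = Δs · [f(-1.5) + f(-9/7) + f(-15/14) + ...].
Sum ≈ 4.071.

4.071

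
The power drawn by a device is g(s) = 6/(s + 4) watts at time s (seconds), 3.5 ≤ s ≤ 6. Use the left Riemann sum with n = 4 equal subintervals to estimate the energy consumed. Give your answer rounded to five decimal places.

1.79011

Δs = (6 − 3.5)/4 = 0.625.
Left endpoints: 3.5, 4.125, 4.75, 5.375.
g(3.5) = 0.8, g(4.125) = 48/65, g(4.75) = 24/35, g(5.375) = 0.64.
Sum = Δs · [g(3.5) + g(4.125) + g(4.75) + g(5.375)].
Sum ≈ 1.79011.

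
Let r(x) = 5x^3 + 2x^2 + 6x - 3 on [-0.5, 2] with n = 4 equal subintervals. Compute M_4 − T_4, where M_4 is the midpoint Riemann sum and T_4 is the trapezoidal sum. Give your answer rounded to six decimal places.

-3.234863

M_4 ≈ 28.01025391.
T_4 ≈ 31.24511719.
M_4 − T_4 ≈ -3.234863.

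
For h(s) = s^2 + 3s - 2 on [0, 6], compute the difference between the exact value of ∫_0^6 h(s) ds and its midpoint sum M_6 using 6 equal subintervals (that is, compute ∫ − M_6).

0.5

Exact integral: ∫_0^6 h(s) ds = 114.
M_6 = 113.5.
Error = 114 − 113.5 = 0.5.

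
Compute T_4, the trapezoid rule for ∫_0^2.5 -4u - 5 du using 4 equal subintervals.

Δu = (2.5 − 0)/4 = 0.625.
f(0) = -5, f(0.625) = -7.5, f(1.25) = -10, f(1.875) = -12.5, f(2.5) = -15.
T_4 = (Δu/2)·[f(u_0) + 2f(u_1) + 2f(u_2) + 2f(u_3) + f(u_4)].
Sum = -25.

-25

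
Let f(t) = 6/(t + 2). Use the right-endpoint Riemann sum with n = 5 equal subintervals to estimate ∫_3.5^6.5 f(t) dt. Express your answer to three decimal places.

Δt = (6.5 − 3.5)/5 = 0.6.
Right endpoints: 4.1, 4.7, 5.3, 5.9, 6.5.
f(4.1) = 60/61, f(4.7) = 60/67, f(5.3) = 60/73, f(5.9) = 60/79, f(6.5) = 12/17.
Sum = Δt · [f(4.1) + f(4.7) + f(5.3) + f(5.9) + f(6.5)].
Sum ≈ 2.500.

2.500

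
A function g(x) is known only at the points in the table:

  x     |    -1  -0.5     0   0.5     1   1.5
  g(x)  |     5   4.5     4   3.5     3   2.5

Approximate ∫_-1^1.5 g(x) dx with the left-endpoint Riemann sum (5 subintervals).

10

Δx = 0.5.
Sum = 0.5·[5 + 4.5 + 4 + 3.5 + 3] = 10.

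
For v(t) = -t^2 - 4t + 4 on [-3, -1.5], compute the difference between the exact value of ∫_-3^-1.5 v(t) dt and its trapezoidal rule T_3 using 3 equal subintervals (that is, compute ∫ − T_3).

0.0625

Exact integral: ∫_-3^-1.5 v(t) dt = 11.625.
T_3 = 11.5625.
Error = 11.625 − 11.5625 = 0.0625.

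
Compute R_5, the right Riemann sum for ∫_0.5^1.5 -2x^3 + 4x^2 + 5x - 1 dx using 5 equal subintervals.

6.47

Δx = (1.5 − 0.5)/5 = 0.2.
Right endpoints: 0.7, 0.9, 1.1, 1.3, 1.5.
f(0.7) = 3.774, f(0.9) = 5.282, f(1.1) = 6.678, f(1.3) = 7.866, f(1.5) = 8.75.
Sum = Δx · [f(0.7) + f(0.9) + f(1.1) + f(1.3) + f(1.5)].
Sum = 6.47.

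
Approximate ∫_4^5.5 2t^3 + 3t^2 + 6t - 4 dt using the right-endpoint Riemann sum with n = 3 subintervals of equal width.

Δt = (5.5 − 4)/3 = 0.5.
Right endpoints: 4.5, 5, 5.5.
f(4.5) = 266, f(5) = 351, f(5.5) = 452.5.
Sum = Δt · [f(4.5) + f(5) + f(5.5)].
Sum = 534.75.

534.75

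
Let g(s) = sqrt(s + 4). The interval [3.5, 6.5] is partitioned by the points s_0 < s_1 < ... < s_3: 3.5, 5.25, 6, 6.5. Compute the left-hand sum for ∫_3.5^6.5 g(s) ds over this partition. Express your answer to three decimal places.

Subinterval widths: 1.75, 0.75, 0.5.
Left endpoints: 3.5, 5.25, 6.
g(3.5) ≈ 2.739, g(5.25) ≈ 3.041, g(6) ≈ 3.162.
Sum = Σ Δs_i · g(s_i).
Sum ≈ 8.655.

8.655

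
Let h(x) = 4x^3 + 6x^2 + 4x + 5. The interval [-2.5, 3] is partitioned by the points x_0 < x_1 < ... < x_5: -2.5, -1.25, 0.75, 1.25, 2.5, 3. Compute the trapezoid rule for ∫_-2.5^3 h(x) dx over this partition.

169.28125

Subinterval widths: 1.25, 2, 0.5, 1.25, 0.5.
h(-2.5) = -30, h(-1.25) = 1.5625, h(0.75) = 13.0625, h(1.25) = 27.1875, h(2.5) = 115, h(3) = 179.
On each subinterval the trapezoid contributes (Δx_i/2)·[h(x_{i-1}) + h(x_i)].
Sum = 169.28125.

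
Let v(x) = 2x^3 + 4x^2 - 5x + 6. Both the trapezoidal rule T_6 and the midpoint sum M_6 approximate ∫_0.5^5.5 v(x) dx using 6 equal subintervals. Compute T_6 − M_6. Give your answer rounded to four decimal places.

T_6 ≈ 646.898148.
M_6 ≈ 627.800926.
T_6 − M_6 ≈ 19.0972.

19.0972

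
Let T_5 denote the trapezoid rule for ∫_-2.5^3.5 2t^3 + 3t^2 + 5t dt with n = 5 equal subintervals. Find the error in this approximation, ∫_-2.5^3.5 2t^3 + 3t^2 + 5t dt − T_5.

-8.64

Exact integral: ∫_-2.5^3.5 f(t) dt = 129.
T_5 = 137.64.
Error = 129 − 137.64 = -8.64.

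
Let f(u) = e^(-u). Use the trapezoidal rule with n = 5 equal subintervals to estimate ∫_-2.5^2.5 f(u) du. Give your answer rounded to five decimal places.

Δu = (2.5 − (-2.5))/5 = 1.
f(-2.5) ≈ 12.18249, f(-1.5) ≈ 4.48169, f(-0.5) ≈ 1.64872, f(0.5) ≈ 0.60653, f(1.5) ≈ 0.22313, f(2.5) ≈ 0.08208.
T_5 = (Δu/2)·[f(u_0) + 2f(u_1) + ... + 2f(u_{4}) + f(u_5)].
Sum ≈ 13.09236.

13.09236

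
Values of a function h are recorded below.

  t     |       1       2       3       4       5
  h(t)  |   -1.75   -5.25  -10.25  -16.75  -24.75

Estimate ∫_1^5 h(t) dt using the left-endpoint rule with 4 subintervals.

-34

Δt = 1.
Sum = 1·[(-1.75) + (-5.25) + (-10.25) + (-16.75)] = -34.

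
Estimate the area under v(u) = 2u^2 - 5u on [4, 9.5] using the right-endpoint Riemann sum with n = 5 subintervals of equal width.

412.06

Δu = (9.5 − 4)/5 = 1.1.
Right endpoints: 5.1, 6.2, 7.3, 8.4, 9.5.
v(5.1) = 26.52, v(6.2) = 45.88, v(7.3) = 70.08, v(8.4) = 99.12, v(9.5) = 133.
Sum = Δu · [v(5.1) + v(6.2) + v(7.3) + v(8.4) + v(9.5)].
Sum = 412.06.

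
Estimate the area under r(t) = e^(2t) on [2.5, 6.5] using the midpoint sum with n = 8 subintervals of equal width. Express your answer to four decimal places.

Δt = (6.5 − 2.5)/8 = 0.5.
Midpoints: 2.75, 3.25, 3.75, 4.25, 4.75, 5.25, 5.75, 6.25.
r(2.75) ≈ 244.6919, r(3.25) ≈ 665.1416, r(3.75) ≈ 1808.0424, r(4.25) ≈ 4914.7688, r(4.75) ≈ 13359.7268, r(5.25) ≈ 36315.5027, r(5.75) ≈ 98715.7710, r(6.25) ≈ 268337.2865.
Sum = Δt · [r(2.75) + r(3.25) + r(3.75) + ...].
Sum ≈ 212180.4659.

212180.4659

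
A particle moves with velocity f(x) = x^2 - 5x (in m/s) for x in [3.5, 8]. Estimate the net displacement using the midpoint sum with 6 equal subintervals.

Δx = (8 − 3.5)/6 = 0.75.
Midpoints: 3.875, 4.625, 5.375, 6.125, 6.875, 7.625.
f(3.875) = -4.359375, f(4.625) = -1.734375, f(5.375) = 2.015625, f(6.125) = 6.890625, f(6.875) = 12.890625, f(7.625) = 20.015625.
Sum = Δx · [f(3.875) + f(4.625) + f(5.375) + ...].
Sum = 26.7890625.

26.7890625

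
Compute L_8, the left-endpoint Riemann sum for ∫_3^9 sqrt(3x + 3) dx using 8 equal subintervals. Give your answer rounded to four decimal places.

26.5149

Δx = (9 − 3)/8 = 0.75.
Left endpoints: 3, 3.75, 4.5, 5.25, 6, 6.75, 7.5, 8.25.
f(3) ≈ 3.4641, f(3.75) ≈ 3.7749, f(4.5) ≈ 4.0620, f(5.25) ≈ 4.3301, f(6) ≈ 4.5826, f(6.75) ≈ 4.8218, f(7.5) ≈ 5.0498, f(8.25) ≈ 5.2678.
Sum = Δx · [f(3) + f(3.75) + f(4.5) + ...].
Sum ≈ 26.5149.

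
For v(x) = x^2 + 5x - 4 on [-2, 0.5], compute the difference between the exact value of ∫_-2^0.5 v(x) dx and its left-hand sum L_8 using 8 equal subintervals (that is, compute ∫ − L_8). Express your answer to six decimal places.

Exact integral: ∫_-2^0.5 v(x) dx ≈ -16.66666667.
L_8 ≈ -17.99316406.
Error ≈ -16.66666667 − (-17.99316406) ≈ 1.326497.

1.326497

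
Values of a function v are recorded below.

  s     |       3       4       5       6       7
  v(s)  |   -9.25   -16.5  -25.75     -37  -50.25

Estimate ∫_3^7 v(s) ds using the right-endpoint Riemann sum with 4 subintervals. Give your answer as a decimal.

-129.5

Δs = 1.
Sum = 1·[(-16.5) + (-25.75) + (-37) + (-50.25)] = -129.5.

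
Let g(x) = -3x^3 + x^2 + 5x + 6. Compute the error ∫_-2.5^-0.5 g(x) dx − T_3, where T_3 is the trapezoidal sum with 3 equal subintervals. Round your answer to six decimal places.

-2.148148

Exact integral: ∫_-2.5^-0.5 g(x) dx ≈ 31.41666667.
T_3 ≈ 33.56481481.
Error ≈ 31.41666667 − 33.56481481 ≈ -2.148148.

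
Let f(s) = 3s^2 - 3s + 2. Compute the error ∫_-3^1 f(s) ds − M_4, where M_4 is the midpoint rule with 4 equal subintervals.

Exact integral: ∫_-3^1 f(s) ds = 48.
M_4 = 47.
Error = 48 − 47 = 1.

1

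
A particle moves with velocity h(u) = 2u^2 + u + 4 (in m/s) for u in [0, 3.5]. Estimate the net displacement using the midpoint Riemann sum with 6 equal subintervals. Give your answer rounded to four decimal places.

Δu = (3.5 − 0)/6 = 7/12.
Midpoints: 7/24, 0.875, 35/24, 49/24, 2.625, 77/24.
h(7/24) = 1285/288, h(0.875) = 6.40625, h(35/24) = 2797/288, h(49/24) = 4141/288, h(2.625) = 20.40625, h(77/24) = 8005/288.
Sum = Δu · [h(7/24) + h(0.875) + h(35/24) + ...].
Sum ≈ 48.5098.

48.5098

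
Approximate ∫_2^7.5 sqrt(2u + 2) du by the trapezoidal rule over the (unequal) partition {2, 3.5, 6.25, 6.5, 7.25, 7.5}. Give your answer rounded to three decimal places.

18.407

Subinterval widths: 1.5, 2.75, 0.25, 0.75, 0.25.
f(2) ≈ 2.449, f(3.5) ≈ 3.000, f(6.25) ≈ 3.808, f(6.5) ≈ 3.873, f(7.25) ≈ 4.062, f(7.5) ≈ 4.123.
On each subinterval the trapezoid contributes (Δu_i/2)·[f(u_{i-1}) + f(u_i)].
Sum ≈ 18.407.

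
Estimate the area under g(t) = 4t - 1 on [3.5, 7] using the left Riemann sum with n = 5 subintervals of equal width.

65.1

Δt = (7 − 3.5)/5 = 0.7.
Left endpoints: 3.5, 4.2, 4.9, 5.6, 6.3.
g(3.5) = 13, g(4.2) = 15.8, g(4.9) = 18.6, g(5.6) = 21.4, g(6.3) = 24.2.
Sum = Δt · [g(3.5) + g(4.2) + g(4.9) + g(5.6) + g(6.3)].
Sum = 65.1.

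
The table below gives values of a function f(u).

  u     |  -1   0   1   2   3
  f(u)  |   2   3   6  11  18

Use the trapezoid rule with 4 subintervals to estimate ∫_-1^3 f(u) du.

30

Δu = 1.
T_4 = (1/2)·[2 + 2·3 + 2·6 + 2·11 + 18] = 30.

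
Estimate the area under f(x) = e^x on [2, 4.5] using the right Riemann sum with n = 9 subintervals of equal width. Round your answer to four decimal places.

Δx = (4.5 − 2)/9 = 5/18.
Right endpoints: 41/18, 23/9, 17/6, 28/9, 61/18, 11/3, 71/18, 38/9, 4.5.
f(41/18) ≈ 9.7550, f(23/9) ≈ 12.8785, f(17/6) ≈ 17.0020, f(28/9) ≈ 22.4460, f(61/18) ≈ 29.6330, f(11/3) ≈ 39.1213, f(71/18) ≈ 51.6476, f(38/9) ≈ 68.1848, f(4.5) ≈ 90.0171.
Sum = Δx · [f(41/18) + f(23/9) + f(17/6) + ...].
Sum ≈ 94.6348.

94.6348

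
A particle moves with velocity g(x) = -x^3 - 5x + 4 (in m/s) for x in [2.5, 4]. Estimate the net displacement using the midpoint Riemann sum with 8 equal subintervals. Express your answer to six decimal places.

Δx = (4 − 2.5)/8 = 0.1875.
Midpoints: 2.59375, 2.78125, 2.96875, 3.15625, 3.34375, 3.53125, 3.71875, 3.90625.
g(2.59375) = -865675/32768, g(2.78125) = -1029577/32768, g(2.96875) = -1212703/32768, g(3.15625) = -1416349/32768, g(3.34375) = -1641811/32768, g(3.53125) = -1890385/32768, g(3.71875) = -2163367/32768, g(3.90625) = -2462053/32768.
Sum = Δx · [g(2.59375) + g(2.78125) + g(2.96875) + ...].
Sum ≈ -72.566528.

-72.566528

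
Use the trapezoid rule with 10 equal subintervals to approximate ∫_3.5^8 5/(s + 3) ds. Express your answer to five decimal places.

2.63176

Δs = (8 − 3.5)/10 = 0.45.
f(3.5) = 10/13, f(3.95) = 100/139, f(4.4) = 25/37, f(4.85) = 100/157, f(5.3) = 50/83, f(5.75) = 4/7, f(6.2) = 25/46, f(6.65) = 100/193, f(7.1) = 50/101, f(7.55) = 100/211, f(8) = 5/11.
T_10 = (Δs/2)·[f(s_0) + 2f(s_1) + ... + 2f(s_{9}) + f(s_10)].
Sum ≈ 2.63176.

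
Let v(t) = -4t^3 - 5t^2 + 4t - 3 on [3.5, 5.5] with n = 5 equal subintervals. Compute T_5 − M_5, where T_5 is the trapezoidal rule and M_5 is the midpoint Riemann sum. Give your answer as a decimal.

T_5 = -943.98.
M_5 = -939.26.
T_5 − M_5 = -4.72.

-4.72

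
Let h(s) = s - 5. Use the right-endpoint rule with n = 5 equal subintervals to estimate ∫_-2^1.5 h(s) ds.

-17.15

Δs = (1.5 − (-2))/5 = 0.7.
Right endpoints: -1.3, -0.6, 0.1, 0.8, 1.5.
h(-1.3) = -6.3, h(-0.6) = -5.6, h(0.1) = -4.9, h(0.8) = -4.2, h(1.5) = -3.5.
Sum = Δs · [h(-1.3) + h(-0.6) + h(0.1) + h(0.8) + h(1.5)].
Sum = -17.15.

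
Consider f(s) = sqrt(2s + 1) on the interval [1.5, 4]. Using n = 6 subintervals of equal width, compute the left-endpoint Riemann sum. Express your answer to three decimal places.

6.123

Δs = (4 − 1.5)/6 = 5/12.
Left endpoints: 1.5, 23/12, 7/3, 2.75, 19/6, 43/12.
f(1.5) ≈ 2.000, f(23/12) ≈ 2.198, f(7/3) ≈ 2.380, f(2.75) ≈ 2.550, f(19/6) ≈ 2.708, f(43/12) ≈ 2.858.
Sum = Δs · [f(1.5) + f(23/12) + f(7/3) + ...].
Sum ≈ 6.123.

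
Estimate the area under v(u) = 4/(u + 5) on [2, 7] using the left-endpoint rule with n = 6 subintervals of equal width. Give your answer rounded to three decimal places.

2.258

Δu = (7 − 2)/6 = 5/6.
Left endpoints: 2, 17/6, 11/3, 4.5, 16/3, 37/6.
v(2) = 4/7, v(17/6) = 24/47, v(11/3) = 6/13, v(4.5) = 8/19, v(16/3) = 12/31, v(37/6) = 24/67.
Sum = Δu · [v(2) + v(17/6) + v(11/3) + ...].
Sum ≈ 2.258.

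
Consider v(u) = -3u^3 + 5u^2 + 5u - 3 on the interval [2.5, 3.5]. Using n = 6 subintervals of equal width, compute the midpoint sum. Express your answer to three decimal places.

-25.782

Δu = (3.5 − 2.5)/6 = 1/6.
Midpoints: 31/12, 2.75, 35/12, 37/12, 3.25, 41/12.
v(31/12) = -4859/576, v(2.75) = -13.828125, v(35/12) = -3901/192, v(37/12) = -16121/576, v(3.25) = -36.921875, v(41/12) = -47.203125.
Sum = Δu · [v(31/12) + v(2.75) + v(35/12) + ...].
Sum ≈ -25.782.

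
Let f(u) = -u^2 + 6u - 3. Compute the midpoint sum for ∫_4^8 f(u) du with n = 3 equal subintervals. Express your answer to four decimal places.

-16.7407

Δu = (8 − 4)/3 = 4/3.
Midpoints: 14/3, 6, 22/3.
f(14/3) = 29/9, f(6) = -3, f(22/3) = -115/9.
Sum = Δu · [f(14/3) + f(6) + f(22/3)].
Sum ≈ -16.7407.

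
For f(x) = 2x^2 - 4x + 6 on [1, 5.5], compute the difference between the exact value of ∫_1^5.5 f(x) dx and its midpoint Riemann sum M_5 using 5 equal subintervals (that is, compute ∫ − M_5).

0.6075

Exact integral: ∫_1^5.5 f(x) dx = 78.75.
M_5 = 78.1425.
Error = 78.75 − 78.1425 = 0.6075.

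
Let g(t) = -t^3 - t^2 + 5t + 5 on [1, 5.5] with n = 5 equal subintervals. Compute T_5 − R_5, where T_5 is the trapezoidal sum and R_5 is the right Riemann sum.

T_5 = -194.54625.
R_5 = -272.0025.
T_5 − R_5 = 77.45625.

77.45625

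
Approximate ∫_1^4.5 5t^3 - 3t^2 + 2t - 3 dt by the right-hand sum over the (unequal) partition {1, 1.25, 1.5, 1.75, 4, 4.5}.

831.890625

Subinterval widths: 0.25, 0.25, 0.25, 2.25, 0.5.
Right endpoints: 1.25, 1.5, 1.75, 4, 4.5.
f(1.25) = 4.578125, f(1.5) = 10.125, f(1.75) = 18.109375, f(4) = 277, f(4.5) = 400.875.
Sum = Σ Δt_i · f(t_i).
Sum = 831.890625.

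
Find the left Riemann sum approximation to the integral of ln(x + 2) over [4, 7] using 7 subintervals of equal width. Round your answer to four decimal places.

Δx = (7 − 4)/7 = 3/7.
Left endpoints: 4, 31/7, 34/7, 37/7, 40/7, 43/7, 46/7.
f(4) ≈ 1.7918, f(31/7) ≈ 1.8608, f(34/7) ≈ 1.9253, f(37/7) ≈ 1.9859, f(40/7) ≈ 2.0431, f(43/7) ≈ 2.0971, f(46/7) ≈ 2.1484.
Sum = Δx · [f(4) + f(31/7) + f(34/7) + ...].
Sum ≈ 5.9367.

5.9367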